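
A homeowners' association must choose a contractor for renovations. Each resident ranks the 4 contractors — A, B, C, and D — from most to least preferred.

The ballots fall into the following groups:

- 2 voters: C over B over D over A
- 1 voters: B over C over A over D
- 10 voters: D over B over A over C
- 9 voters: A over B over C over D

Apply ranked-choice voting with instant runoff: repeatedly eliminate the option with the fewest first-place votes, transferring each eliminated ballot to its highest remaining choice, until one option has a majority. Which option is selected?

D

Round 1: D 10, A 9, C 2, B 1. B has the fewest and is eliminated.
Round 2: D 10, A 9, C 3. C has the fewest and is eliminated.
Round 3: D 12, A 10. D has a majority.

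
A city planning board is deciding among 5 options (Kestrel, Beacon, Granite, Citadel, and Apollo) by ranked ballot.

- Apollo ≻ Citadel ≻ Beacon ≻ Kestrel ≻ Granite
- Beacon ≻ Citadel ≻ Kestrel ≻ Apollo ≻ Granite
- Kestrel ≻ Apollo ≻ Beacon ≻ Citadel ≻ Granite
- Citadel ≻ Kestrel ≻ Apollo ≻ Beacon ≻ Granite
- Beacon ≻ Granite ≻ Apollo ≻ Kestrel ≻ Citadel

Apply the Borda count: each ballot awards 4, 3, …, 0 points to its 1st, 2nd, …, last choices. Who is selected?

Borda scores:
  Kestrel: 1 + 2 + 4 + 3 + 1 = 11
  Beacon: 2 + 4 + 2 + 1 + 4 = 13
  Granite: 0 + 0 + 0 + 0 + 3 = 3
  Citadel: 3 + 3 + 1 + 4 + 0 = 11
  Apollo: 4 + 1 + 3 + 2 + 2 = 12
Beacon has the highest total.

Beacon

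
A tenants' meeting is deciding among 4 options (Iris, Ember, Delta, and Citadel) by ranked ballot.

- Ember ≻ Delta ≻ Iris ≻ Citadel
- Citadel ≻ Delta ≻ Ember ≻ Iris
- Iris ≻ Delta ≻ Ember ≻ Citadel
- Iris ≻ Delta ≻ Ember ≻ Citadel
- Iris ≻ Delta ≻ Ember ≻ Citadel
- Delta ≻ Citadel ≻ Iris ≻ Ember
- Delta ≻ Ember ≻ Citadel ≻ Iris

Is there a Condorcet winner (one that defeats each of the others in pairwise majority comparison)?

Yes

Head-to-head results (7 voters total):
Iris vs Ember: Iris wins 4–3.
Iris vs Delta: Delta wins 4–3.
Iris vs Citadel: Iris wins 4–3.
Ember vs Delta: Delta wins 6–1.
Ember vs Citadel: Ember wins 5–2.
Delta vs Citadel: Delta wins 6–1.
Delta beats each rival — Iris (4–3), Ember (6–1), Citadel (6–1) — so Delta is the Condorcet winner.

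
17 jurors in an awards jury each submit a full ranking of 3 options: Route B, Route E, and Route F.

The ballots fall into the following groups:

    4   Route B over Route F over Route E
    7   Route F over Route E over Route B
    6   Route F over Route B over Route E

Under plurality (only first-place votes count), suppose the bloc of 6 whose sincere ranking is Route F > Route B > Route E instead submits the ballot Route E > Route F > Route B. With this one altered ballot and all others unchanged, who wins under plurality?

Route F

First-place totals with the altered ballot: Route B 4, Route E 6, Route F 7.
The winner is unchanged: still Route F.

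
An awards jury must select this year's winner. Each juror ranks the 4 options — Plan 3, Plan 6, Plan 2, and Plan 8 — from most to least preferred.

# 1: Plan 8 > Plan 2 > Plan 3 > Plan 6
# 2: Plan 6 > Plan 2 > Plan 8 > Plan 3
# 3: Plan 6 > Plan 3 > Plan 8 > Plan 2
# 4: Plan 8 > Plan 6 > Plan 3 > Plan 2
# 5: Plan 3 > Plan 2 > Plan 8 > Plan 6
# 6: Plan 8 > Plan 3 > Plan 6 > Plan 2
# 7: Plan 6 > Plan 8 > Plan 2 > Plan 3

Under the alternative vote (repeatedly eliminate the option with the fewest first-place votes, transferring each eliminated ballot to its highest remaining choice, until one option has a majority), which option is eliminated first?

Round 1: Plan 6 3, Plan 8 3, Plan 3 1, Plan 2 0. Plan 2 has the fewest and is eliminated.
Round 2: Plan 6 3, Plan 8 3, Plan 3 1. Plan 3 has the fewest and is eliminated.
Round 3: Plan 8 4, Plan 6 3. Plan 8 has a majority.

Plan 2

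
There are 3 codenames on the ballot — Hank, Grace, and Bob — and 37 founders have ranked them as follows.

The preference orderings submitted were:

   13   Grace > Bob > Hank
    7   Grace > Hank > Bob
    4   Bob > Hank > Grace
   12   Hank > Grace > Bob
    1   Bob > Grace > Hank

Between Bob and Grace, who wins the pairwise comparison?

Grace

Ballots ranking Bob above Grace: 4+1 = 5.
Ballots ranking Grace above Bob: 13+7+12 = 32.
Grace wins the head-to-head, 32–5.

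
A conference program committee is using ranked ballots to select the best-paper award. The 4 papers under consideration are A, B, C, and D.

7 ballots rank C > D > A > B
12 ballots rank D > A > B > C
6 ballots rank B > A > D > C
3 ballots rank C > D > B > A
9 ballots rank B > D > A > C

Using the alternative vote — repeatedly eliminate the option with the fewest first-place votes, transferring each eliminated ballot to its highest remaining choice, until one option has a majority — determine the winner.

D

Round 1: B 15, D 12, C 10, A 0. A has the fewest and is eliminated.
Round 2: B 15, D 12, C 10. C has the fewest and is eliminated.
Round 3: D 22, B 15. D has a majority.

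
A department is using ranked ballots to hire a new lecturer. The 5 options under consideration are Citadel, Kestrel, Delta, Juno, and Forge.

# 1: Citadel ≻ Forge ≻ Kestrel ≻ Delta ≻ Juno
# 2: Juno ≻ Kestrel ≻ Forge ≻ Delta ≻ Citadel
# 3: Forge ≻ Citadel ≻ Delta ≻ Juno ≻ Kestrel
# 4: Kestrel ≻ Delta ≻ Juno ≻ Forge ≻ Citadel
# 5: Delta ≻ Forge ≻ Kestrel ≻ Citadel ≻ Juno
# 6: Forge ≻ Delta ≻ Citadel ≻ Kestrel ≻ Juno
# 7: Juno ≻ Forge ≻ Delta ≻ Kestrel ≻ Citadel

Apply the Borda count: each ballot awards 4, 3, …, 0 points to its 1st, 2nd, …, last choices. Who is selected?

Borda scores:
  Citadel: 4 + 0 + 3 + 0 + 1 + 2 + 0 = 10
  Kestrel: 2 + 3 + 0 + 4 + 2 + 1 + 1 = 13
  Delta: 1 + 1 + 2 + 3 + 4 + 3 + 2 = 16
  Juno: 0 + 4 + 1 + 2 + 0 + 0 + 4 = 11
  Forge: 3 + 2 + 4 + 1 + 3 + 4 + 3 = 20
Forge has the highest total.

Forge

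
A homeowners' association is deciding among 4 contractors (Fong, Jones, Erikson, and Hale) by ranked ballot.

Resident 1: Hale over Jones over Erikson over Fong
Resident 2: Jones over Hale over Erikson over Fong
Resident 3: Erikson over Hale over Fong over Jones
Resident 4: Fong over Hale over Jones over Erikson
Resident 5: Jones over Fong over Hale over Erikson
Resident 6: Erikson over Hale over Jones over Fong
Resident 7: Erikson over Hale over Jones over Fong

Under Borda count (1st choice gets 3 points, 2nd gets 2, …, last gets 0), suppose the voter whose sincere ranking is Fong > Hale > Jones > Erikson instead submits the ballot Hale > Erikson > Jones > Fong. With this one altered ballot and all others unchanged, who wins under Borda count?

Borda totals with the altered ballot: Fong 3, Jones 11, Erikson 13, Hale 15.
The winner is unchanged: still Hale.

Hale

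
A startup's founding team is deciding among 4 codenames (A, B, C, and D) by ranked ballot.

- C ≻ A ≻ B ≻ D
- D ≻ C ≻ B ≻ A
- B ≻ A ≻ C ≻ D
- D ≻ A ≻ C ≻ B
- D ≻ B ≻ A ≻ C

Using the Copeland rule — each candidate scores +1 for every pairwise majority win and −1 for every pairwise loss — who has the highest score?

D

Pairwise results:
  A vs B: B wins 3–2.
  A vs C: A wins 3–2.
  A vs D: D wins 3–2.
  B vs C: C wins 3–2.
  B vs D: D wins 3–2.
  C vs D: D wins 3–2.
Copeland scores (wins − losses):
  A: 1 − 2 = -1
  B: 1 − 2 = -1
  C: 1 − 2 = -1
  D: 3 − 0 = 3
D has the best Copeland score.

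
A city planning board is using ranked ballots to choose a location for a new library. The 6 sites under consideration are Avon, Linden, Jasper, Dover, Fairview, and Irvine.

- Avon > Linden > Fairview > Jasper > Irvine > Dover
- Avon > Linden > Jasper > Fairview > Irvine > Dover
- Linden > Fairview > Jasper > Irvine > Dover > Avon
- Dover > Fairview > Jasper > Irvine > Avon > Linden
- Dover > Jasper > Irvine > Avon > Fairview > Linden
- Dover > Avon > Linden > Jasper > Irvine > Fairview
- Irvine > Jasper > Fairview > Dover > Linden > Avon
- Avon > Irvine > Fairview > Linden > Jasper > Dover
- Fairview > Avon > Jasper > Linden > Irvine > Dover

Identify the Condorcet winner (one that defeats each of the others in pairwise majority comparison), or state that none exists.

Head-to-head results (9 voters total):
Avon vs Linden: Avon wins 7–2.
Avon vs Jasper: Avon wins 5–4.
Avon vs Dover: Dover wins 5–4.
Avon vs Fairview: Avon wins 5–4.
Avon vs Irvine: Avon wins 5–4.
Linden vs Jasper: Linden wins 5–4.
Linden vs Dover: Linden wins 5–4.
Linden vs Fairview: Fairview wins 5–4.
Linden vs Irvine: Linden wins 5–4.
Jasper vs Dover: Jasper wins 6–3.
Jasper vs Fairview: Fairview wins 5–4.
Jasper vs Irvine: Jasper wins 7–2.
Dover vs Fairview: Fairview wins 6–3.
Dover vs Irvine: Irvine wins 6–3.
Fairview vs Irvine: Fairview wins 5–4.
No candidate beats all others: Avon beats Linden beats Dover beats Avon, a majority cycle.

None — there is no Condorcet winner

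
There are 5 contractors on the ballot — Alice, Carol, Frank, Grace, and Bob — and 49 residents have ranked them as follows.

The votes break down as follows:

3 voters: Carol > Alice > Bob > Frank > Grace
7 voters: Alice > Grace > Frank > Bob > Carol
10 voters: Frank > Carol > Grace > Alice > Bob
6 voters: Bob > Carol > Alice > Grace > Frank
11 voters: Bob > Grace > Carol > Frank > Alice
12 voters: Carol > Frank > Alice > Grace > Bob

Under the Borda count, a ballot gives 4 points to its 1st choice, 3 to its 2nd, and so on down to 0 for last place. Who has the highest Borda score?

Borda scores:
  Alice: 3·3 + 7·4 + 10·1 + 6·2 + 11·0 + 12·2 = 83
  Carol: 3·4 + 7·0 + 10·3 + 6·3 + 11·2 + 12·4 = 130
  Frank: 3·1 + 7·2 + 10·4 + 6·0 + 11·1 + 12·3 = 104
  Grace: 3·0 + 7·3 + 10·2 + 6·1 + 11·3 + 12·1 = 92
  Bob: 3·2 + 7·1 + 10·0 + 6·4 + 11·4 + 12·0 = 81
Carol has the highest total.

Carol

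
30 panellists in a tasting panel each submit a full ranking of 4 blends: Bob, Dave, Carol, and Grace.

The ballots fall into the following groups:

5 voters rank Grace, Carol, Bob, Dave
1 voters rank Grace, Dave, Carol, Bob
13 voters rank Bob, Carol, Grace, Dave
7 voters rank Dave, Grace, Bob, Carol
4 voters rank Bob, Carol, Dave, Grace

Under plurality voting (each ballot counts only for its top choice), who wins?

First-place vote totals:
  Bob: 17
  Dave: 7
  Carol: 0
  Grace: 6
Bob has the most first-place votes.

Bob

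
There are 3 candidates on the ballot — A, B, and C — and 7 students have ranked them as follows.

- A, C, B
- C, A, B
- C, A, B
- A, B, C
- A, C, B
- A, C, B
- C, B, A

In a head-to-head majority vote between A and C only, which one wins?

A

Ballots ranking A above C: 4.
Ballots ranking C above A: 3.
A wins the head-to-head, 4–3.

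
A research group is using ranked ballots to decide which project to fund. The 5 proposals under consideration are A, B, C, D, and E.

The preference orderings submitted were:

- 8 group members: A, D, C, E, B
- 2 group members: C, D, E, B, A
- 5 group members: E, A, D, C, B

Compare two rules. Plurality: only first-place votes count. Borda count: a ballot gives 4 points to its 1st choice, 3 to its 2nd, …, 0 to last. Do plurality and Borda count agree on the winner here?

Yes

Plurality first-place counts: A 8, B 0, C 2, D 0, E 5 → A.
Borda totals: A 47, B 2, C 29, D 40, E 32 → A.
The two rules agree on A.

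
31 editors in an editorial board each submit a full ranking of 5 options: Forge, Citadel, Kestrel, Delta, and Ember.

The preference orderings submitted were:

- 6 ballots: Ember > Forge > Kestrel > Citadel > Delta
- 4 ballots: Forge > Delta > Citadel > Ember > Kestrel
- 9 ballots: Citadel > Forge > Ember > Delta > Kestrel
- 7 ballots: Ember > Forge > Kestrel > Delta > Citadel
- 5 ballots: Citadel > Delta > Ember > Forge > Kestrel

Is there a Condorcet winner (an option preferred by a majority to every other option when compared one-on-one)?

No

Head-to-head results (31 voters total):
Forge vs Citadel: Forge wins 17–14.
Forge vs Kestrel: Forge wins 31–0.
Forge vs Delta: Forge wins 26–5.
Forge vs Ember: Ember wins 18–13.
Citadel vs Kestrel: Citadel wins 18–13.
Citadel vs Delta: Citadel wins 20–11.
Citadel vs Ember: Citadel wins 18–13.
Kestrel vs Delta: Delta wins 18–13.
Kestrel vs Ember: Ember wins 31–0.
Delta vs Ember: Ember wins 22–9.
No candidate beats all others: Forge beats Citadel beats Ember beats Forge, a majority cycle.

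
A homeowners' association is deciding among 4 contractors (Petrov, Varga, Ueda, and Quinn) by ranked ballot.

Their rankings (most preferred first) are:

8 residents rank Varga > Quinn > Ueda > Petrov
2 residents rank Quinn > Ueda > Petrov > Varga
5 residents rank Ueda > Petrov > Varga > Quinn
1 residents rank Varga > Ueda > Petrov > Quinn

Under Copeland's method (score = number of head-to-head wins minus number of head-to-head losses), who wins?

Varga

Pairwise results:
  Petrov vs Varga: Varga wins 9–7.
  Petrov vs Ueda: Ueda wins 16–0.
  Petrov vs Quinn: Quinn wins 10–6.
  Varga vs Ueda: Varga wins 9–7.
  Varga vs Quinn: Varga wins 14–2.
  Ueda vs Quinn: Quinn wins 10–6.
Copeland scores (wins − losses):
  Petrov: 0 − 3 = -3
  Varga: 3 − 0 = 3
  Ueda: 1 − 2 = -1
  Quinn: 2 − 1 = 1
Varga has the best Copeland score.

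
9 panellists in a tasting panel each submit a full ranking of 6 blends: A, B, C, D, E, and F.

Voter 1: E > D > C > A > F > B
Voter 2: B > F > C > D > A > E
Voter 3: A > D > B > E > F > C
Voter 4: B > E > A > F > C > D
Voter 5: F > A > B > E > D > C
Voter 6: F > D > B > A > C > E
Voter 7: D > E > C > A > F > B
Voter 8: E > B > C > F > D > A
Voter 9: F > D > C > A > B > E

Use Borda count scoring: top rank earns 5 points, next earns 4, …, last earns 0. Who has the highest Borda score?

F

Borda scores:
  A: 2 + 1 + 5 + 3 + 4 + 2 + 2 + 0 + 2 = 21
  B: 0 + 5 + 3 + 5 + 3 + 3 + 0 + 4 + 1 = 24
  C: 3 + 3 + 0 + 1 + 0 + 1 + 3 + 3 + 3 = 17
  D: 4 + 2 + 4 + 0 + 1 + 4 + 5 + 1 + 4 = 25
  E: 5 + 0 + 2 + 4 + 2 + 0 + 4 + 5 + 0 = 22
  F: 1 + 4 + 1 + 2 + 5 + 5 + 1 + 2 + 5 = 26
F has the highest total.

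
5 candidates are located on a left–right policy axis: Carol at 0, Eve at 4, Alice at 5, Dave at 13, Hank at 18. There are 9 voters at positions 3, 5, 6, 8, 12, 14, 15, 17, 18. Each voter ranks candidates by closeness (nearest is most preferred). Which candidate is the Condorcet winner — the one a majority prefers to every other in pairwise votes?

Dave

With single-peaked preferences on a line, the Condorcet winner is the candidate closest to the median voter.
The median voter (position 12) is closest to Dave at 13.
Check: Dave vs Alice — voters closer to Dave: 5 of 9.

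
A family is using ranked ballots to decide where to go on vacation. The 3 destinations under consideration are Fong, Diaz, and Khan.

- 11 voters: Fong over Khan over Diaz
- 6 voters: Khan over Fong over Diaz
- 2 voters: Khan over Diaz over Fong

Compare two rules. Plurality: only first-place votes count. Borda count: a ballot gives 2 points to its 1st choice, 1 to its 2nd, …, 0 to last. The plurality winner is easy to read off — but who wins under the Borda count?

Plurality first-place counts: Fong 11, Diaz 0, Khan 8 → Fong.
Borda totals: Fong 28, Diaz 2, Khan 27 → Fong.

Fong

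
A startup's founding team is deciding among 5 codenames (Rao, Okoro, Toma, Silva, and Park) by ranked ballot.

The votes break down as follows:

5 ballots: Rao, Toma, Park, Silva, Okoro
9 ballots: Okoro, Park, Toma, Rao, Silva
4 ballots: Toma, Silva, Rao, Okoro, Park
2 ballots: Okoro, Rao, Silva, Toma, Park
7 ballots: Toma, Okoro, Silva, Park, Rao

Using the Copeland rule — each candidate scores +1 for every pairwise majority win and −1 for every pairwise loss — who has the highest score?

Toma

Pairwise results:
  Rao vs Okoro: Okoro wins 18–9.
  Rao vs Toma: Toma wins 20–7.
  Rao vs Silva: Rao wins 16–11.
  Rao vs Park: Park wins 16–11.
  Okoro vs Toma: Toma wins 16–11.
  Okoro vs Silva: Okoro wins 18–9.
  Okoro vs Park: Okoro wins 22–5.
  Toma vs Silva: Toma wins 25–2.
  Toma vs Park: Toma wins 18–9.
  Silva vs Park: Park wins 14–13.
Copeland scores (wins − losses):
  Rao: 1 − 3 = -2
  Okoro: 3 − 1 = 2
  Toma: 4 − 0 = 4
  Silva: 0 − 4 = -4
  Park: 2 − 2 = 0
Toma has the best Copeland score.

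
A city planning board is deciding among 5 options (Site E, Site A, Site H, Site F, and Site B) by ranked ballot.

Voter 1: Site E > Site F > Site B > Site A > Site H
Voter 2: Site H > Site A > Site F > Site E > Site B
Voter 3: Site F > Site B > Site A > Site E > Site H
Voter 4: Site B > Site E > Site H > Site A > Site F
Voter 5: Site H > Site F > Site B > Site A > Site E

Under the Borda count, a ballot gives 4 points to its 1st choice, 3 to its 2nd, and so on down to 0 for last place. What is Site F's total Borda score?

12

Borda scores:
  Site E: 4 + 1 + 1 + 3 + 0 = 9
  Site A: 1 + 3 + 2 + 1 + 1 = 8
  Site H: 0 + 4 + 0 + 2 + 4 = 10
  Site F: 3 + 2 + 4 + 0 + 3 = 12
  Site B: 2 + 0 + 3 + 4 + 2 = 11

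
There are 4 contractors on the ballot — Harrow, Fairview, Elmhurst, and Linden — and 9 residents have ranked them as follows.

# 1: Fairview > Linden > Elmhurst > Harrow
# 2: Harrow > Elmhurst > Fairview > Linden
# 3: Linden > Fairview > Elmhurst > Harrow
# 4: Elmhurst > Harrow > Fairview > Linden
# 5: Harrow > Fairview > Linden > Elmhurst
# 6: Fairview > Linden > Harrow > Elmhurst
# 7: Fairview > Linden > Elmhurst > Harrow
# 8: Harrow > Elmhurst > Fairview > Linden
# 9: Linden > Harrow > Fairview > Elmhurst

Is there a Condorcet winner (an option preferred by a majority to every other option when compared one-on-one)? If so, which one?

No Condorcet winner

Head-to-head results (9 voters total):
Harrow vs Fairview: Harrow wins 5–4.
Harrow vs Elmhurst: Harrow wins 5–4.
Harrow vs Linden: Linden wins 5–4.
Fairview vs Elmhurst: Fairview wins 6–3.
Fairview vs Linden: Fairview wins 7–2.
Elmhurst vs Linden: Linden wins 6–3.
No candidate beats all others: Harrow beats Fairview beats Linden beats Harrow, a majority cycle.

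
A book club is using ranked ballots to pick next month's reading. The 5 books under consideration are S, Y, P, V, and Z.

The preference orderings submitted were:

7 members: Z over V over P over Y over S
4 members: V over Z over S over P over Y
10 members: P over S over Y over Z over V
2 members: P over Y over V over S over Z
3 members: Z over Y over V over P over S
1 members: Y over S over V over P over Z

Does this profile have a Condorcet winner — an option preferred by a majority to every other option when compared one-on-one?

Yes

Head-to-head results (27 voters total):
S vs Y: S wins 14–13.
S vs P: P wins 22–5.
S vs V: V wins 16–11.
S vs Z: Z wins 14–13.
Y vs P: P wins 23–4.
Y vs V: Y wins 16–11.
Y vs Z: Z wins 14–13.
P vs V: V wins 15–12.
P vs Z: Z wins 14–13.
V vs Z: Z wins 20–7.
Z beats each rival — S (14–13), Y (14–13), P (14–13), V (20–7) — so Z is the Condorcet winner.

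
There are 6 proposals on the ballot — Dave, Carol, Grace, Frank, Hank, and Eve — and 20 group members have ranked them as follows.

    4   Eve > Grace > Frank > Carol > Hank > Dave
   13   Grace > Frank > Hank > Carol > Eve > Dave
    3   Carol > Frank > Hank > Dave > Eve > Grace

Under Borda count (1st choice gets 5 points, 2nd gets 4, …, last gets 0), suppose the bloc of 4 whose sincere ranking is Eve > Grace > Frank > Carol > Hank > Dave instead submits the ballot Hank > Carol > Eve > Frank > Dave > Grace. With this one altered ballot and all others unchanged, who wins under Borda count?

Frank

Borda totals with the altered ballot: Dave 10, Carol 57, Grace 65, Frank 72, Hank 68, Eve 28.
The switch changes the winner from Grace to Frank.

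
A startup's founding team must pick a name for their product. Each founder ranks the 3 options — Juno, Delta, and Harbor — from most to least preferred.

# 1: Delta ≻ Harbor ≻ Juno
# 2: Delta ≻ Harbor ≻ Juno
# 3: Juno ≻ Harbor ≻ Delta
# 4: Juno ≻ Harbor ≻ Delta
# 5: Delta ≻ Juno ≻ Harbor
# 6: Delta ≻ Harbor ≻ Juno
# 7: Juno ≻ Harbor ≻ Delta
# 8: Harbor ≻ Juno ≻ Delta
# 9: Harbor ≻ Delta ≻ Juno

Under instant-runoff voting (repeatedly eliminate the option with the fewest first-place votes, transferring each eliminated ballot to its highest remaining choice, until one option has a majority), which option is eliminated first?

Round 1: Delta 4, Juno 3, Harbor 2. Harbor has the fewest and is eliminated.
Round 2: Delta 5, Juno 4. Delta has a majority.

Harbor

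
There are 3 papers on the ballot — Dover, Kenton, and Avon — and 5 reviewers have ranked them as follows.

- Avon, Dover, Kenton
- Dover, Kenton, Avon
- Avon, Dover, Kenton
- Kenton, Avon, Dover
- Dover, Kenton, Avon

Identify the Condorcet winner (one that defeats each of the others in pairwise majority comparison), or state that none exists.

No Condorcet winner

Head-to-head results (5 voters total):
Dover vs Kenton: Dover wins 4–1.
Dover vs Avon: Avon wins 3–2.
Kenton vs Avon: Kenton wins 3–2.
No candidate beats all others: Dover beats Kenton beats Avon beats Dover, a majority cycle.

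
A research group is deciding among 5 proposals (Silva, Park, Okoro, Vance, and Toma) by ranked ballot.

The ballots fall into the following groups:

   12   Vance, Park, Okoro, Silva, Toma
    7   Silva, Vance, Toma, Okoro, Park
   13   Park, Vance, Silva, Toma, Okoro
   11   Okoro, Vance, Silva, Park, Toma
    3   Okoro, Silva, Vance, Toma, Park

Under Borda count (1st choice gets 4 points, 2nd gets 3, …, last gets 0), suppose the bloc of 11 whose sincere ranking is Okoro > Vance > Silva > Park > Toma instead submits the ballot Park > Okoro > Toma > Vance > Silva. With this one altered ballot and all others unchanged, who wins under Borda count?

Park

Borda totals with the altered ballot: Silva 75, Park 132, Okoro 76, Vance 125, Toma 52.
The switch changes the winner from Vance to Park.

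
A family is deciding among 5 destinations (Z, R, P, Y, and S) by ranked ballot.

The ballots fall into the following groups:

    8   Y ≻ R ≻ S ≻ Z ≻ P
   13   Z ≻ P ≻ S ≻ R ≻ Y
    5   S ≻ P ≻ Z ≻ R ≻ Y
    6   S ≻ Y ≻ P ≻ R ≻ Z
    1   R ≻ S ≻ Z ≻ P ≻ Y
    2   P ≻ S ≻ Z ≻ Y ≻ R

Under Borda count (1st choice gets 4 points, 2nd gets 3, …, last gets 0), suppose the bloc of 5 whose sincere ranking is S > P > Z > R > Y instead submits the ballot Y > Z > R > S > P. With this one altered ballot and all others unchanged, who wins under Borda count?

Z

Borda totals with the altered ballot: Z 81, R 57, P 60, Y 72, S 80.
The switch changes the winner from S to Z.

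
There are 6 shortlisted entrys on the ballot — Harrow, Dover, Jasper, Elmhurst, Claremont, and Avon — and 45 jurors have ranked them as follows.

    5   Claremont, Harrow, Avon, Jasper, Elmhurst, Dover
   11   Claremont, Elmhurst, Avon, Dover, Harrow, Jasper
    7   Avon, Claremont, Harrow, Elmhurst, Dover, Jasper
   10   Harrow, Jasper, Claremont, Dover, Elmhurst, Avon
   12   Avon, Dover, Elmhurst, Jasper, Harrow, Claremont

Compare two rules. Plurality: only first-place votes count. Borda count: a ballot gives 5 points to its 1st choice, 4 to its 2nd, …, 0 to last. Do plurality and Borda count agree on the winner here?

Plurality first-place counts: Harrow 10, Dover 0, Jasper 0, Elmhurst 0, Claremont 16, Avon 19 → Avon.
Borda totals: Harrow 114, Dover 97, Jasper 74, Elmhurst 109, Claremont 138, Avon 143 → Avon.
The two rules agree on Avon.

Yes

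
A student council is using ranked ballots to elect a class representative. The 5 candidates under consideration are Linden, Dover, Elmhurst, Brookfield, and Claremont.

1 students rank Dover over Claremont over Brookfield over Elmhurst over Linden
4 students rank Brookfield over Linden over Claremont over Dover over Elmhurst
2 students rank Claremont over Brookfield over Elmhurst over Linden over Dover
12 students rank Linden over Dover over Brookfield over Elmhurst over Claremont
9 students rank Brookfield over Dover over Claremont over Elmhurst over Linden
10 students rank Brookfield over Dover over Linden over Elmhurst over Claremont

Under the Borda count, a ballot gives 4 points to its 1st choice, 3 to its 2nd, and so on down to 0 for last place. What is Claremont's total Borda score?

37

Borda scores:
  Linden: 0 + 4·3 + 2·1 + 12·4 + 9·0 + 10·2 = 82
  Dover: 4 + 4·1 + 2·0 + 12·3 + 9·3 + 10·3 = 101
  Elmhurst: 1 + 4·0 + 2·2 + 12·1 + 9·1 + 10·1 = 36
  Brookfield: 2 + 4·4 + 2·3 + 12·2 + 9·4 + 10·4 = 124
  Claremont: 3 + 4·2 + 2·4 + 12·0 + 9·2 + 10·0 = 37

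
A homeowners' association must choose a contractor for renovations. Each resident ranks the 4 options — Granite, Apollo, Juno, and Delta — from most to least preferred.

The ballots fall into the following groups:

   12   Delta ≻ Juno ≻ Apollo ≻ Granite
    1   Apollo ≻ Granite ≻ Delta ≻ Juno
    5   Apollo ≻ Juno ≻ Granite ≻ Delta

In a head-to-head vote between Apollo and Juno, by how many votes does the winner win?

6

Ballots ranking Apollo above Juno: 1+5 = 6.
Ballots ranking Juno above Apollo: 12.
Juno wins 12–6, a margin of 6.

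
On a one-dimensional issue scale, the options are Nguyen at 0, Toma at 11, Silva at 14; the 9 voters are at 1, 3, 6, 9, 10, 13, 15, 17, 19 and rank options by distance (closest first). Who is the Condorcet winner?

With single-peaked preferences on a line, the Condorcet winner is the candidate closest to the median voter.
The median voter (position 10) is closest to Toma at 11.
Check: Toma vs Nguyen — voters closer to Toma: 7 of 9.

Toma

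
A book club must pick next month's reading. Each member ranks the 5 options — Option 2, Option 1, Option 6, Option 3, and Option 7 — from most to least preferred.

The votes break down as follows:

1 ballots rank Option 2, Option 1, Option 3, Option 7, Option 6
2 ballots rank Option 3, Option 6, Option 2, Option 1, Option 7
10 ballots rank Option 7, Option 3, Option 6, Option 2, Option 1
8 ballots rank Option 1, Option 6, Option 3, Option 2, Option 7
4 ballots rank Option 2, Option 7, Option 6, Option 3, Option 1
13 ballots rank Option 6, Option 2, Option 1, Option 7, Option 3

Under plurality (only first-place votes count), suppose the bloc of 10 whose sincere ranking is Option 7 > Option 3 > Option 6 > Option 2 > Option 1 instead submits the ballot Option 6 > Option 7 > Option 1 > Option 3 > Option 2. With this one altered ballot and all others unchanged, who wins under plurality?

First-place totals with the altered ballot: Option 2 5, Option 1 8, Option 6 23, Option 3 2, Option 7 0.
The winner is unchanged: still Option 6.

Option 6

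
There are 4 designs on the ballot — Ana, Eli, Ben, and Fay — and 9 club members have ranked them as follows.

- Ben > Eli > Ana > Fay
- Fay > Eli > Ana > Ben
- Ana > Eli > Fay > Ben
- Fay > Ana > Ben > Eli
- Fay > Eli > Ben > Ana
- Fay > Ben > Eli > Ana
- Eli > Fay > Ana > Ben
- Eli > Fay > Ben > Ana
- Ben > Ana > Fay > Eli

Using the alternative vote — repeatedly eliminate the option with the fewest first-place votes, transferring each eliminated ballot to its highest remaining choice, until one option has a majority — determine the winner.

Round 1: Fay 4, Eli 2, Ben 2, Ana 1. Ana has the fewest and is eliminated.
Round 2: Fay 4, Eli 3, Ben 2. Ben has the fewest and is eliminated.
Round 3: Fay 5, Eli 4. Fay has a majority.

Fay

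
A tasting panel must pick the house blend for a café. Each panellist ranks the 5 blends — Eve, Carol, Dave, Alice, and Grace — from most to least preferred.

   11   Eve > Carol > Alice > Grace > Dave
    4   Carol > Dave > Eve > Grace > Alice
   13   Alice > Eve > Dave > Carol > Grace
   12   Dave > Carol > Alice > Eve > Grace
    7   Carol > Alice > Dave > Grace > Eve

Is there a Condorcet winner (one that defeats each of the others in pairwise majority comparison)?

No

Head-to-head results (47 voters total):
Eve vs Carol: Eve wins 24–23.
Eve vs Dave: Eve wins 24–23.
Eve vs Alice: Alice wins 32–15.
Eve vs Grace: Eve wins 40–7.
Carol vs Dave: Dave wins 25–22.
Carol vs Alice: Carol wins 34–13.
Carol vs Grace: Carol wins 47–0.
Dave vs Alice: Alice wins 31–16.
Dave vs Grace: Dave wins 36–11.
Alice vs Grace: Alice wins 43–4.
No candidate beats all others: Eve beats Carol beats Alice beats Eve, a majority cycle.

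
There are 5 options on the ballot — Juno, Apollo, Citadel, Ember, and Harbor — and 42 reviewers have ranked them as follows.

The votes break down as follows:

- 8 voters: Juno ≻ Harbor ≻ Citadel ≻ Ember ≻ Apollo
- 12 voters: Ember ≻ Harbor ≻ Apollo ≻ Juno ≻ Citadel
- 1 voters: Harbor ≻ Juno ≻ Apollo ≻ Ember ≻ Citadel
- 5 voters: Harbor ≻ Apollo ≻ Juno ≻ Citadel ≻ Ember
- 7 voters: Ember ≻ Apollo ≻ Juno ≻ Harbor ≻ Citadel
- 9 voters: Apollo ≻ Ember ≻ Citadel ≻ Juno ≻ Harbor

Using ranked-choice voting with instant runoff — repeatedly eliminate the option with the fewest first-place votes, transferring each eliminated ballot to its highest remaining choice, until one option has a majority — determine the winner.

Round 1: Ember 19, Apollo 9, Juno 8, Harbor 6, Citadel 0. Citadel has the fewest and is eliminated.
Round 2: Ember 19, Apollo 9, Juno 8, Harbor 6. Harbor has the fewest and is eliminated.
Round 3: Ember 19, Apollo 14, Juno 9. Juno has the fewest and is eliminated.
Round 4: Ember 27, Apollo 15. Ember has a majority.

Ember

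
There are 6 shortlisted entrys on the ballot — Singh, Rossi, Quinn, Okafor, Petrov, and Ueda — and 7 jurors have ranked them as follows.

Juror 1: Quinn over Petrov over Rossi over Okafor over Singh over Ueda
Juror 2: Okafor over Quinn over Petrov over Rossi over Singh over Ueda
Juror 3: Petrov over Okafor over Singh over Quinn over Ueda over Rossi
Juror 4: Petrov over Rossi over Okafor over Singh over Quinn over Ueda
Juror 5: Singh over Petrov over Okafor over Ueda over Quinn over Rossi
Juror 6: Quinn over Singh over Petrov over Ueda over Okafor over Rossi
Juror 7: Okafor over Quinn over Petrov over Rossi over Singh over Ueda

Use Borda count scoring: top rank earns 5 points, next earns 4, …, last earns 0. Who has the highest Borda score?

Borda scores:
  Singh: 1 + 1 + 3 + 2 + 5 + 4 + 1 = 17
  Rossi: 3 + 2 + 0 + 4 + 0 + 0 + 2 = 11
  Quinn: 5 + 4 + 2 + 1 + 1 + 5 + 4 = 22
  Okafor: 2 + 5 + 4 + 3 + 3 + 1 + 5 = 23
  Petrov: 4 + 3 + 5 + 5 + 4 + 3 + 3 = 27
  Ueda: 0 + 0 + 1 + 0 + 2 + 2 + 0 = 5
Petrov has the highest total.

Petrov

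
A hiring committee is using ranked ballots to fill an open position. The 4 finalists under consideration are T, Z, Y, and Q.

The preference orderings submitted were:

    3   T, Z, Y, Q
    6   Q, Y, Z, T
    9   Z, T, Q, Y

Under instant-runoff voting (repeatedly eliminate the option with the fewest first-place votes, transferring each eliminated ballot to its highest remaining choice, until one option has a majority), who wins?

Round 1: Z 9, Q 6, T 3, Y 0. Y has the fewest and is eliminated.
Round 2: Z 9, Q 6, T 3. T has the fewest and is eliminated.
Round 3: Z 12, Q 6. Z has a majority.

Z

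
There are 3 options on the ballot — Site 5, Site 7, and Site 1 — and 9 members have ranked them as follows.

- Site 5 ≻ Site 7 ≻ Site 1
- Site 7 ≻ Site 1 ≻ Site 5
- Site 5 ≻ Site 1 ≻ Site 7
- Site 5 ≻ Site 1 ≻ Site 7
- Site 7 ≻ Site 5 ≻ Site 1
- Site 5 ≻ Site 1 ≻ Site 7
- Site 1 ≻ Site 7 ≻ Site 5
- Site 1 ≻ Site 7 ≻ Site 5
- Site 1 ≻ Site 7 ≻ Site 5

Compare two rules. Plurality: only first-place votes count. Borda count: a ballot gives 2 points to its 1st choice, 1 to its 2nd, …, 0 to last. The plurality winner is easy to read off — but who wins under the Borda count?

Site 1

Plurality first-place counts: Site 5 4, Site 7 2, Site 1 3 → Site 5.
Borda totals: Site 5 9, Site 7 8, Site 1 10 → Site 1.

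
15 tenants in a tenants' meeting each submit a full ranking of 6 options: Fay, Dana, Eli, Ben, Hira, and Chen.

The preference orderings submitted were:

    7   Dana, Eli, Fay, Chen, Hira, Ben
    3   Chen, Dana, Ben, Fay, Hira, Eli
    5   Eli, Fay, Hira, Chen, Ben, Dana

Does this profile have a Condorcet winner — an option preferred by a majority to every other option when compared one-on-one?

Head-to-head results (15 voters total):
Fay vs Dana: Dana wins 10–5.
Fay vs Eli: Eli wins 12–3.
Fay vs Ben: Fay wins 12–3.
Fay vs Hira: Fay wins 15–0.
Fay vs Chen: Fay wins 12–3.
Dana vs Eli: Dana wins 10–5.
Dana vs Ben: Dana wins 10–5.
Dana vs Hira: Dana wins 10–5.
Dana vs Chen: Chen wins 8–7.
Eli vs Ben: Eli wins 12–3.
Eli vs Hira: Eli wins 12–3.
Eli vs Chen: Eli wins 12–3.
Ben vs Hira: Hira wins 12–3.
Ben vs Chen: Chen wins 15–0.
Hira vs Chen: Chen wins 10–5.
No candidate beats all others: Fay beats Chen beats Dana beats Fay, a majority cycle.

No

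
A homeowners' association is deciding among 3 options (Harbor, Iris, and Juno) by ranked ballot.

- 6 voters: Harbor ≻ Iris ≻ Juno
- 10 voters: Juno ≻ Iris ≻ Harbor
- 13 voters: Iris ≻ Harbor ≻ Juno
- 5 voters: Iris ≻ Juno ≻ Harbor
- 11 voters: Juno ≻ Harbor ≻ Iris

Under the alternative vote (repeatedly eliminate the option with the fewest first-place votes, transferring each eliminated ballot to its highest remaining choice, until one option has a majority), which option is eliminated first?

Round 1: Juno 21, Iris 18, Harbor 6. Harbor has the fewest and is eliminated.
Round 2: Iris 24, Juno 21. Iris has a majority.

Harbor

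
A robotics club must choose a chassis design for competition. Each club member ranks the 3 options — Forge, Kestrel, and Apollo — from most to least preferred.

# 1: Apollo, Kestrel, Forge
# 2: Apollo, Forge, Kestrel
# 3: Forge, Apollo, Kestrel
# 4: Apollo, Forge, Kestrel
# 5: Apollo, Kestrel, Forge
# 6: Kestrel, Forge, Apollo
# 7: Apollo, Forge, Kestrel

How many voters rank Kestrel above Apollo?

1

Ballots ranking Kestrel above Apollo: 1.
Ballots ranking Apollo above Kestrel: 6.
So 1 of 7 voters prefer Kestrel to Apollo.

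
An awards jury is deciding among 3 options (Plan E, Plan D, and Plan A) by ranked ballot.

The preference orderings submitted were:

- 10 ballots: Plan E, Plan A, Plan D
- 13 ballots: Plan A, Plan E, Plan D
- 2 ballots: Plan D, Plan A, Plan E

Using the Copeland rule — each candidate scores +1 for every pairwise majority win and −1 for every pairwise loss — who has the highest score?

Pairwise results:
  Plan E vs Plan D: Plan E wins 23–2.
  Plan E vs Plan A: Plan A wins 15–10.
  Plan D vs Plan A: Plan A wins 23–2.
Copeland scores (wins − losses):
  Plan E: 1 − 1 = 0
  Plan D: 0 − 2 = -2
  Plan A: 2 − 0 = 2
Plan A has the best Copeland score.

Plan A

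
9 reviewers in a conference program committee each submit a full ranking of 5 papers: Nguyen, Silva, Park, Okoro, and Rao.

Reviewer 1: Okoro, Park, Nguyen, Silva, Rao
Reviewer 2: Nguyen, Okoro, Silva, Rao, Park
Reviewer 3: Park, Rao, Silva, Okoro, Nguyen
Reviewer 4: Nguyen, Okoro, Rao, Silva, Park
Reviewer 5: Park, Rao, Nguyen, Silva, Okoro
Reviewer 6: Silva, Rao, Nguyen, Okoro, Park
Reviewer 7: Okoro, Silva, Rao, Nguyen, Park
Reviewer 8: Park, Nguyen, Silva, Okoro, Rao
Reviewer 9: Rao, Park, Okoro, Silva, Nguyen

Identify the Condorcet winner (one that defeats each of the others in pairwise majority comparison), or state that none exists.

Head-to-head results (9 voters total):
Nguyen vs Silva: Nguyen wins 5–4.
Nguyen vs Park: Park wins 5–4.
Nguyen vs Okoro: Nguyen wins 5–4.
Nguyen vs Rao: Rao wins 5–4.
Silva vs Park: Park wins 5–4.
Silva vs Okoro: Okoro wins 5–4.
Silva vs Rao: Silva wins 5–4.
Park vs Okoro: Okoro wins 5–4.
Park vs Rao: Rao wins 5–4.
Okoro vs Rao: Okoro wins 5–4.
No candidate beats all others: Nguyen beats Silva beats Rao beats Nguyen, a majority cycle.

None — there is no Condorcet winner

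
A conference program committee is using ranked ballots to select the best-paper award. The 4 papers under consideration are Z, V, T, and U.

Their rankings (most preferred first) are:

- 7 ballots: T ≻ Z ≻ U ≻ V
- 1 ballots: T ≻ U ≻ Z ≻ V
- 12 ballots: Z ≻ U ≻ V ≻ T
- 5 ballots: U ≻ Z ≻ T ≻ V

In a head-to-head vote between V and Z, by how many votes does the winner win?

Ballots ranking V above Z: 0.
Ballots ranking Z above V: 7+1+12+5 = 25.
Z wins 25–0, a margin of 25.

25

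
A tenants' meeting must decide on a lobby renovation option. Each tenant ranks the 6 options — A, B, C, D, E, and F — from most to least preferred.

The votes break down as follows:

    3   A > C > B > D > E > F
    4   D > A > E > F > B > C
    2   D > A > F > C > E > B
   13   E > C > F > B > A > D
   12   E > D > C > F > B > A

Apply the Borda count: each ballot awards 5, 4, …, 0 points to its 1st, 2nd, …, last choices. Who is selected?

Borda scores:
  A: 3·5 + 4·4 + 2·4 + 13·1 + 12·0 = 52
  B: 3·3 + 4·1 + 2·0 + 13·2 + 12·1 = 51
  C: 3·4 + 4·0 + 2·2 + 13·4 + 12·3 = 104
  D: 3·2 + 4·5 + 2·5 + 13·0 + 12·4 = 84
  E: 3·1 + 4·3 + 2·1 + 13·5 + 12·5 = 142
  F: 3·0 + 4·2 + 2·3 + 13·3 + 12·2 = 77
E has the highest total.

E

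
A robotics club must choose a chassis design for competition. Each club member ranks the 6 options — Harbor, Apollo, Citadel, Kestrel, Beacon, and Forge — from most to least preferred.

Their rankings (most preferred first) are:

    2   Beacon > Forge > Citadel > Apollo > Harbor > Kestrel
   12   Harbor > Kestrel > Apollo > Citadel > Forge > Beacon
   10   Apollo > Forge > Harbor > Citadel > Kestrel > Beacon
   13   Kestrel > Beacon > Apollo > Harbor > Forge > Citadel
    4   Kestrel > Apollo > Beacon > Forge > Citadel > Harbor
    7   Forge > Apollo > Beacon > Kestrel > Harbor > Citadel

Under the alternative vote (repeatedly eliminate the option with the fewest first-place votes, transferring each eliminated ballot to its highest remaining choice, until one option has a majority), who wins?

Round 1: Kestrel 17, Harbor 12, Apollo 10, Forge 7, Beacon 2, Citadel 0. Citadel has the fewest and is eliminated.
Round 2: Kestrel 17, Harbor 12, Apollo 10, Forge 7, Beacon 2. Beacon has the fewest and is eliminated.
Round 3: Kestrel 17, Harbor 12, Apollo 10, Forge 9. Forge has the fewest and is eliminated.
Round 4: Apollo 19, Kestrel 17, Harbor 12. Harbor has the fewest and is eliminated.
Round 5: Kestrel 29, Apollo 19. Kestrel has a majority.

Kestrel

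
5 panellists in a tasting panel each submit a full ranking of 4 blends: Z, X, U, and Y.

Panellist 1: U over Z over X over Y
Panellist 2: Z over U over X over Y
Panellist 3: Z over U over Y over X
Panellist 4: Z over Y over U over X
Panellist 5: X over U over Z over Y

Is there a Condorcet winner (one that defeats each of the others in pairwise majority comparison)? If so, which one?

Head-to-head results (5 voters total):
Z vs X: Z wins 4–1.
Z vs U: Z wins 3–2.
Z vs Y: Z wins 5–0.
X vs U: U wins 4–1.
X vs Y: X wins 3–2.
U vs Y: U wins 4–1.
Z beats each rival — X (4–1), U (3–2), Y (5–0) — so Z is the Condorcet winner.

Z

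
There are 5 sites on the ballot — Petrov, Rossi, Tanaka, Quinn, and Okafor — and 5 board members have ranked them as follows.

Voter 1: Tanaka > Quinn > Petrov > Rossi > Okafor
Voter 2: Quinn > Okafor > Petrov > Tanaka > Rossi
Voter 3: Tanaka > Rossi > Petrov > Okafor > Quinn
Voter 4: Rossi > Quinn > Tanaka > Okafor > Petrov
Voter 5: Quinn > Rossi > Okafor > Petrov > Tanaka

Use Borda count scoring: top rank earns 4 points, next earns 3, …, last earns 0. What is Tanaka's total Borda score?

Borda scores:
  Petrov: 2 + 2 + 2 + 0 + 1 = 7
  Rossi: 1 + 0 + 3 + 4 + 3 = 11
  Tanaka: 4 + 1 + 4 + 2 + 0 = 11
  Quinn: 3 + 4 + 0 + 3 + 4 = 14
  Okafor: 0 + 3 + 1 + 1 + 2 = 7

11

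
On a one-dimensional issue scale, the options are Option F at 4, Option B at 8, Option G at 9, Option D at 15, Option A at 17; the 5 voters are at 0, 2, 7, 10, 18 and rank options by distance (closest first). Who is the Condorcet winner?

With single-peaked preferences on a line, the Condorcet winner is the candidate closest to the median voter.
The median voter (position 7) is closest to Option B at 8.
Check: Option B vs Option G — voters closer to Option B: 3 of 5.

Option B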